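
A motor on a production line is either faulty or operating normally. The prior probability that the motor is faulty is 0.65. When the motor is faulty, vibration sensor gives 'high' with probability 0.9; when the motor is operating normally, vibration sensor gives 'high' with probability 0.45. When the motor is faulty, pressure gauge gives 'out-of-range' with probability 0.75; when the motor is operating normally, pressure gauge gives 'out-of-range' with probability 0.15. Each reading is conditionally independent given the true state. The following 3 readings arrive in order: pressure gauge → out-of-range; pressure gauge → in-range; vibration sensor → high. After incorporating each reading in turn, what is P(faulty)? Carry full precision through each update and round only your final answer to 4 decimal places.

0.8453

After pressure gauge='out-of-range': P(faulty) = 0.75·0.6500 / (0.75·0.6500 + 0.15·0.3500) ≈ 0.9028
After pressure gauge='in-range': P(faulty) = 0.25·0.9028 / (0.25·0.9028 + 0.85·0.0972) ≈ 0.7320
After vibration sensor='high': P(faulty) = 0.9·0.7320 / (0.9·0.7320 + 0.45·0.2680) ≈ 0.8453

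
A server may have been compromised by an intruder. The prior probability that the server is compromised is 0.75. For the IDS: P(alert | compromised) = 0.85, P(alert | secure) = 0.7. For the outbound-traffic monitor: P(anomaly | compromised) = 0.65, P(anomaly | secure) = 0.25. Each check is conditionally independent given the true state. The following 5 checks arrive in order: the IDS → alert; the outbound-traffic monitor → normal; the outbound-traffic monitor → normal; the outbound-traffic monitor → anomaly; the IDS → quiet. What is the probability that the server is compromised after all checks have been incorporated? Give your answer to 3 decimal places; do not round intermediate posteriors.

After the IDS='alert': P(compromised) = 0.85·0.7500 / (0.85·0.7500 + 0.7·0.2500) ≈ 0.7846
After the outbound-traffic monitor='normal': P(compromised) = 0.35·0.7846 / (0.35·0.7846 + 0.75·0.2154) ≈ 0.6296
After the outbound-traffic monitor='normal': P(compromised) = 0.35·0.6296 / (0.35·0.6296 + 0.75·0.3704) ≈ 0.4424
After the outbound-traffic monitor='anomaly': P(compromised) = 0.65·0.4424 / (0.65·0.4424 + 0.25·0.5576) ≈ 0.6735
After the IDS='quiet': P(compromised) = 0.15·0.6735 / (0.15·0.6735 + 0.3·0.3265) ≈ 0.5077

0.508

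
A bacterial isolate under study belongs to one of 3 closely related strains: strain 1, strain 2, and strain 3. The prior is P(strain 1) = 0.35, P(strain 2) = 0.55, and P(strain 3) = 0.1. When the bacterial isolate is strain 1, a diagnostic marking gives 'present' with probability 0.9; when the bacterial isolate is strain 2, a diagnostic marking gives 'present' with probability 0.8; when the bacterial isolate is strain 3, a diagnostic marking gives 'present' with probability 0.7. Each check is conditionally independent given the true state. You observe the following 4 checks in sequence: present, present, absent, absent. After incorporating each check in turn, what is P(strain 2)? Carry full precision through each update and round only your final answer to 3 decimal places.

0.660

After 'present': normaliser = 0.9·0.3500 + 0.8·0.5500 + 0.7·0.1000; P(strain 1) ≈ 0.3818, P(strain 2) ≈ 0.5333, P(strain 3) ≈ 0.0848
After 'present': normaliser = 0.9·0.3818 + 0.8·0.5333 + 0.7·0.0848; P(strain 1) ≈ 0.4142, P(strain 2) ≈ 0.5142, P(strain 3) ≈ 0.0716
After 'absent': normaliser = 0.1·0.4142 + 0.2·0.5142 + 0.3·0.0716; P(strain 1) ≈ 0.2499, P(strain 2) ≈ 0.6205, P(strain 3) ≈ 0.1296
After 'absent': normaliser = 0.1·0.2499 + 0.2·0.6205 + 0.3·0.1296; P(strain 1) ≈ 0.1329, P(strain 2) ≈ 0.6603, P(strain 3) ≈ 0.2068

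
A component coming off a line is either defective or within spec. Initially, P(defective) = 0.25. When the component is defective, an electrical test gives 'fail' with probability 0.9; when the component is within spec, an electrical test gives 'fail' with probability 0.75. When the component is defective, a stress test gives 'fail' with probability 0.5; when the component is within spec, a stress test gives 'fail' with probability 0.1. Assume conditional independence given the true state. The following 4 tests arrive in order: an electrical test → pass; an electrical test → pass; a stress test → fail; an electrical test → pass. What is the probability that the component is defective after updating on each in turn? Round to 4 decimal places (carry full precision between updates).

After an electrical test='pass': P(defective) = 0.1·0.2500 / (0.1·0.2500 + 0.25·0.7500) ≈ 0.1176
After an electrical test='pass': P(defective) = 0.1·0.1176 / (0.1·0.1176 + 0.25·0.8824) ≈ 0.0506
After a stress test='fail': P(defective) = 0.5·0.0506 / (0.5·0.0506 + 0.1·0.9494) ≈ 0.2105
After an electrical test='pass': P(defective) = 0.1·0.2105 / (0.1·0.2105 + 0.25·0.7895) ≈ 0.0964

0.0964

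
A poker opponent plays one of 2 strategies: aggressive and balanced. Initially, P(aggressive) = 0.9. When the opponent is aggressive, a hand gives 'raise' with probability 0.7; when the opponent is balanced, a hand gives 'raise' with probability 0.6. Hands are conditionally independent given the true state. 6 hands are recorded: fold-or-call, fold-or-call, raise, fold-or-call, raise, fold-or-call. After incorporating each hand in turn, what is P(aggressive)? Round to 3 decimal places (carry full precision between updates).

0.795

Each posterior becomes the prior for the next update.
After 'fold-or-call': P(aggressive) = 0.3·0.9000 / (0.3·0.9000 + 0.4·0.1000) ≈ 0.8710
After 'fold-or-call': P(aggressive) = 0.3·0.8710 / (0.3·0.8710 + 0.4·0.1290) ≈ 0.8351
After 'raise': P(aggressive) = 0.7·0.8351 / (0.7·0.8351 + 0.6·0.1649) ≈ 0.8552
After 'fold-or-call': P(aggressive) = 0.3·0.8552 / (0.3·0.8552 + 0.4·0.1448) ≈ 0.8158
After 'raise': P(aggressive) = 0.7·0.8158 / (0.7·0.8158 + 0.6·0.1842) ≈ 0.8379
After 'fold-or-call': P(aggressive) = 0.3·0.8379 / (0.3·0.8379 + 0.4·0.1621) ≈ 0.7949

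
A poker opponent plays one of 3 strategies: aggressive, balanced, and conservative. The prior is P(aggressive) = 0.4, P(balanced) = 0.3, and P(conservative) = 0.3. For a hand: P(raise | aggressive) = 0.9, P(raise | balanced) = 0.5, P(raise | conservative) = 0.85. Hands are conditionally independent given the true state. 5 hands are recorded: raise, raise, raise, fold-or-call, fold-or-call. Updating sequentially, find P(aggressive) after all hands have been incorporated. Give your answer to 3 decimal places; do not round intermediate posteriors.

0.177

After 'raise': normaliser = 0.9·0.4000 + 0.5·0.3000 + 0.85·0.3000; P(aggressive) ≈ 0.4706, P(balanced) ≈ 0.1961, P(conservative) ≈ 0.3333
After 'raise': normaliser = 0.9·0.4706 + 0.5·0.1961 + 0.85·0.3333; P(aggressive) ≈ 0.5262, P(balanced) ≈ 0.1218, P(conservative) ≈ 0.3520
After 'raise': normaliser = 0.9·0.5262 + 0.5·0.1218 + 0.85·0.3520; P(aggressive) ≈ 0.5680, P(balanced) ≈ 0.0731, P(conservative) ≈ 0.3589
After 'fold-or-call': normaliser = 0.1·0.5680 + 0.5·0.0731 + 0.15·0.3589; P(aggressive) ≈ 0.3860, P(balanced) ≈ 0.2482, P(conservative) ≈ 0.3658
After 'fold-or-call': normaliser = 0.1·0.3860 + 0.5·0.2482 + 0.15·0.3658; P(aggressive) ≈ 0.1774, P(balanced) ≈ 0.5704, P(conservative) ≈ 0.2522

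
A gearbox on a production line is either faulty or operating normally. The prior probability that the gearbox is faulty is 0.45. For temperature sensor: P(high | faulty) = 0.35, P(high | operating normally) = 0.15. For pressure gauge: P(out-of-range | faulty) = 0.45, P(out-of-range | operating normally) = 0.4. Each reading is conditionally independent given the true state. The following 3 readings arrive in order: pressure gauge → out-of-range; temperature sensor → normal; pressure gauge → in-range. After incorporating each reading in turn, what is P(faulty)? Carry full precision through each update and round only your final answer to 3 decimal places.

0.392

Apply Bayes' rule sequentially, carrying P(faulty) forward.
After pressure gauge='out-of-range': P(faulty) = 0.45·0.4500 / (0.45·0.4500 + 0.4·0.5500) ≈ 0.4793
After temperature sensor='normal': P(faulty) = 0.65·0.4793 / (0.65·0.4793 + 0.85·0.5207) ≈ 0.4131
After pressure gauge='in-range': P(faulty) = 0.55·0.4131 / (0.55·0.4131 + 0.6·0.5869) ≈ 0.3922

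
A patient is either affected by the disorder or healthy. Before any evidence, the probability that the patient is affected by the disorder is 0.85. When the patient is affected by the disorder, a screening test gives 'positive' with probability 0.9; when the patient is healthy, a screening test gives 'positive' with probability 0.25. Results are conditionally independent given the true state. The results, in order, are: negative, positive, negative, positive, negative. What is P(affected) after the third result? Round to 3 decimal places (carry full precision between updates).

0.266

Each posterior becomes the prior for the next update.
After 'negative': P(affected) = 0.1·0.8500 / (0.1·0.8500 + 0.75·0.1500) ≈ 0.4304
After 'positive': P(affected) = 0.9·0.4304 / (0.9·0.4304 + 0.25·0.5696) ≈ 0.7312
After 'negative': P(affected) = 0.1·0.7312 / (0.1·0.7312 + 0.75·0.2688) ≈ 0.2661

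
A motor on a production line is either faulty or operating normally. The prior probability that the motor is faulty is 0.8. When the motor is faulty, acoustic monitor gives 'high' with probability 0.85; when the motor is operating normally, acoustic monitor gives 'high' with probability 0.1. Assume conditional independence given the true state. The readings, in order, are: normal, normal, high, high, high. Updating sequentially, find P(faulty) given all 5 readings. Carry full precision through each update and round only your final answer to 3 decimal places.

After 'normal': P(faulty) = 0.15·0.8000 / (0.15·0.8000 + 0.9·0.2000) ≈ 0.4000
After 'normal': P(faulty) = 0.15·0.4000 / (0.15·0.4000 + 0.9·0.6000) ≈ 0.1000
After 'high': P(faulty) = 0.85·0.1000 / (0.85·0.1000 + 0.1·0.9000) ≈ 0.4857
After 'high': P(faulty) = 0.85·0.4857 / (0.85·0.4857 + 0.1·0.5143) ≈ 0.8892
After 'high': P(faulty) = 0.85·0.8892 / (0.85·0.8892 + 0.1·0.1108) ≈ 0.9856

0.986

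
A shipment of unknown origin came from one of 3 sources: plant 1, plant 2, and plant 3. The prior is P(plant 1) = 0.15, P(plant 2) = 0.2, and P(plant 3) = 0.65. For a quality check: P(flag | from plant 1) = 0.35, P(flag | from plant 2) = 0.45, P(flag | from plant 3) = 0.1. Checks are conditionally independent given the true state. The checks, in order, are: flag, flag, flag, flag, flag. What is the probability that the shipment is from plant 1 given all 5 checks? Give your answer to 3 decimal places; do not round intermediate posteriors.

0.176

After 'flag': normaliser = 0.35·0.1500 + 0.45·0.2000 + 0.1·0.6500; P(plant 1) ≈ 0.2530, P(plant 2) ≈ 0.4337, P(plant 3) ≈ 0.3133
After 'flag': normaliser = 0.35·0.2530 + 0.45·0.4337 + 0.1·0.3133; P(plant 1) ≈ 0.2811, P(plant 2) ≈ 0.6195, P(plant 3) ≈ 0.0994
After 'flag': normaliser = 0.35·0.2811 + 0.45·0.6195 + 0.1·0.0994; P(plant 1) ≈ 0.2541, P(plant 2) ≈ 0.7202, P(plant 3) ≈ 0.0257
After 'flag': normaliser = 0.35·0.2541 + 0.45·0.7202 + 0.1·0.0257; P(plant 1) ≈ 0.2140, P(plant 2) ≈ 0.7798, P(plant 3) ≈ 0.0062
After 'flag': normaliser = 0.35·0.2140 + 0.45·0.7798 + 0.1·0.0062; P(plant 1) ≈ 0.1757, P(plant 2) ≈ 0.8229, P(plant 3) ≈ 0.0014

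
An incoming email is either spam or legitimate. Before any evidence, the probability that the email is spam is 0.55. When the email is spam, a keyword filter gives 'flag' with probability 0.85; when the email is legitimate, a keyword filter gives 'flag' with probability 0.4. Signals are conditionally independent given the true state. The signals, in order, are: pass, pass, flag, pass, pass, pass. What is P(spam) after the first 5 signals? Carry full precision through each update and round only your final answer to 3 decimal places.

After 'pass': P(spam) = 0.15·0.5500 / (0.15·0.5500 + 0.6·0.4500) ≈ 0.2340
After 'pass': P(spam) = 0.15·0.2340 / (0.15·0.2340 + 0.6·0.7660) ≈ 0.0710
After 'flag': P(spam) = 0.85·0.0710 / (0.85·0.0710 + 0.4·0.9290) ≈ 0.1397
After 'pass': P(spam) = 0.15·0.1397 / (0.15·0.1397 + 0.6·0.8603) ≈ 0.0390
After 'pass': P(spam) = 0.15·0.0390 / (0.15·0.0390 + 0.6·0.9610) ≈ 0.0100

0.010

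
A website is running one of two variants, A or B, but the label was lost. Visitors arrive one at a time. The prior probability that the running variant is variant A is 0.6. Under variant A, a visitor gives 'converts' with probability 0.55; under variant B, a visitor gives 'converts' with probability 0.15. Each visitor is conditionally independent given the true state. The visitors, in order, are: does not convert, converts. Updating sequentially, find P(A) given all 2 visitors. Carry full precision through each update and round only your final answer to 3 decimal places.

Each posterior becomes the prior for the next update.
After 'does not convert': P(A) = 0.45·0.6000 / (0.45·0.6000 + 0.85·0.4000) ≈ 0.4426
After 'converts': P(A) = 0.55·0.4426 / (0.55·0.4426 + 0.15·0.5574) ≈ 0.7444

0.744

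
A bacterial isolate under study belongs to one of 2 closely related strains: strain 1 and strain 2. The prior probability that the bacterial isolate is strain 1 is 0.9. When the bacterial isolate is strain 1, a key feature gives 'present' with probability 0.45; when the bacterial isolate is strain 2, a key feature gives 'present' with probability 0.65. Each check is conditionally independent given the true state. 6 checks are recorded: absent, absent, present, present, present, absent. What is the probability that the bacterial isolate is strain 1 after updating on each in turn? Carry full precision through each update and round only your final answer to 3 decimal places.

0.921

After 'absent': P(strain 1) = 0.55·0.9000 / (0.55·0.9000 + 0.35·0.1000) ≈ 0.9340
After 'absent': P(strain 1) = 0.55·0.9340 / (0.55·0.9340 + 0.35·0.0660) ≈ 0.9569
After 'present': P(strain 1) = 0.45·0.9569 / (0.45·0.9569 + 0.65·0.0431) ≈ 0.9390
After 'present': P(strain 1) = 0.45·0.9390 / (0.45·0.9390 + 0.65·0.0610) ≈ 0.9142
After 'present': P(strain 1) = 0.45·0.9142 / (0.45·0.9142 + 0.65·0.0858) ≈ 0.8806
After 'absent': P(strain 1) = 0.55·0.8806 / (0.55·0.8806 + 0.35·0.1194) ≈ 0.9206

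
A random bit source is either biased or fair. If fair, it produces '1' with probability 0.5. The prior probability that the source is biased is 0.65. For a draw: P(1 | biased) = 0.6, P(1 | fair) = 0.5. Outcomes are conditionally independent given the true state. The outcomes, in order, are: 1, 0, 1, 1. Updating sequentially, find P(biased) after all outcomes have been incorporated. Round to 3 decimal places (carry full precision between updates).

0.720

After '1': P(biased) = 0.6·0.6500 / (0.6·0.6500 + 0.5·0.3500) ≈ 0.6903
After '0': P(biased) = 0.4·0.6903 / (0.4·0.6903 + 0.5·0.3097) ≈ 0.6407
After '1': P(biased) = 0.6·0.6407 / (0.6·0.6407 + 0.5·0.3593) ≈ 0.6815
After '1': P(biased) = 0.6·0.6815 / (0.6·0.6815 + 0.5·0.3185) ≈ 0.7197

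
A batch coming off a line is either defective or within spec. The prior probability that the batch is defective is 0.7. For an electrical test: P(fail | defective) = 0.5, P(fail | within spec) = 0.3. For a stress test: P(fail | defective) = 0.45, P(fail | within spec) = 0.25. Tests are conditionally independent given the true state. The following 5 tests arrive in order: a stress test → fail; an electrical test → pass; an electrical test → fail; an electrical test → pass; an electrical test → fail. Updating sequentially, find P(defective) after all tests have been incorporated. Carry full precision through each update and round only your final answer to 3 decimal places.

0.856

Apply Bayes' rule sequentially, carrying P(defective) forward.
After a stress test='fail': P(defective) = 0.45·0.7000 / (0.45·0.7000 + 0.25·0.3000) ≈ 0.8077
After an electrical test='pass': P(defective) = 0.5·0.8077 / (0.5·0.8077 + 0.7·0.1923) ≈ 0.7500
After an electrical test='fail': P(defective) = 0.5·0.7500 / (0.5·0.7500 + 0.3·0.2500) ≈ 0.8333
After an electrical test='pass': P(defective) = 0.5·0.8333 / (0.5·0.8333 + 0.7·0.1667) ≈ 0.7812
After an electrical test='fail': P(defective) = 0.5·0.7812 / (0.5·0.7812 + 0.3·0.2188) ≈ 0.8562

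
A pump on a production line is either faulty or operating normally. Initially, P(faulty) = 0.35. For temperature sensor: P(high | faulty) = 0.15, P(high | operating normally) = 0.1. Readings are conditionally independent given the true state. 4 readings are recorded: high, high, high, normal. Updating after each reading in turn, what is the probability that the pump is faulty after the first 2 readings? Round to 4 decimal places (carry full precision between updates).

After 'high': P(faulty) = 0.15·0.3500 / (0.15·0.3500 + 0.1·0.6500) ≈ 0.4468
After 'high': P(faulty) = 0.15·0.4468 / (0.15·0.4468 + 0.1·0.5532) ≈ 0.5478

0.5478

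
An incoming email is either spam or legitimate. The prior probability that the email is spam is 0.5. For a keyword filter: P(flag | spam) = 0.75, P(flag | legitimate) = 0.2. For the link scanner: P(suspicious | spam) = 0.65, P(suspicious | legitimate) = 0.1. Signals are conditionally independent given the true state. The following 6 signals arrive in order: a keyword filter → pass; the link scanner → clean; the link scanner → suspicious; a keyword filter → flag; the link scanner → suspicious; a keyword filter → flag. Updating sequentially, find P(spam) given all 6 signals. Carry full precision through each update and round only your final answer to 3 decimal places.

0.986

Each posterior becomes the prior for the next update.
After a keyword filter='pass': P(spam) = 0.25·0.5000 / (0.25·0.5000 + 0.8·0.5000) ≈ 0.2381
After the link scanner='clean': P(spam) = 0.35·0.2381 / (0.35·0.2381 + 0.9·0.7619) ≈ 0.1084
After the link scanner='suspicious': P(spam) = 0.65·0.1084 / (0.65·0.1084 + 0.1·0.8916) ≈ 0.4413
After a keyword filter='flag': P(spam) = 0.75·0.4413 / (0.75·0.4413 + 0.2·0.5587) ≈ 0.7476
After the link scanner='suspicious': P(spam) = 0.65·0.7476 / (0.65·0.7476 + 0.1·0.2524) ≈ 0.9506
After a keyword filter='flag': P(spam) = 0.75·0.9506 / (0.75·0.9506 + 0.2·0.0494) ≈ 0.9863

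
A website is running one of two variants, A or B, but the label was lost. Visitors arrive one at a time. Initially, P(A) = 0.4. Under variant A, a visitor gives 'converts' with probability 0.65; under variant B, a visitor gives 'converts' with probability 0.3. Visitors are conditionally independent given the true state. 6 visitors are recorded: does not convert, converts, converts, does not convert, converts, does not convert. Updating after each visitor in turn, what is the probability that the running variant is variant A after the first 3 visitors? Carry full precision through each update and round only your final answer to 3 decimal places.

After 'does not convert': P(A) = 0.35·0.4000 / (0.35·0.4000 + 0.7·0.6000) ≈ 0.2500
After 'converts': P(A) = 0.65·0.2500 / (0.65·0.2500 + 0.3·0.7500) ≈ 0.4194
After 'converts': P(A) = 0.65·0.4194 / (0.65·0.4194 + 0.3·0.5806) ≈ 0.6101

0.610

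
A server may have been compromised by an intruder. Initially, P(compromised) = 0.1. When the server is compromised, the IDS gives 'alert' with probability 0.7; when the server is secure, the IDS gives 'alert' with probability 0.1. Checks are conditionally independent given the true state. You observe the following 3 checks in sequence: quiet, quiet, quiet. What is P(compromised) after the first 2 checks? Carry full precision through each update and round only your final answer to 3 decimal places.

0.012

Apply Bayes' rule sequentially, carrying P(compromised) forward.
After 'quiet': P(compromised) = 0.3·0.1000 / (0.3·0.1000 + 0.9·0.9000) ≈ 0.0357
After 'quiet': P(compromised) = 0.3·0.0357 / (0.3·0.0357 + 0.9·0.9643) ≈ 0.0122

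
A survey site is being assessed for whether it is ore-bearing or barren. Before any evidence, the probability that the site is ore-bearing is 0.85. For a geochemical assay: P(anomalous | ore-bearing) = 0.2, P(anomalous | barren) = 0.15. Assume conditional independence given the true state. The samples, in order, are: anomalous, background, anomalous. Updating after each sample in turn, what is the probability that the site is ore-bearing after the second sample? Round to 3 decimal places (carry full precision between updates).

0.877

After 'anomalous': P(ore) = 0.2·0.8500 / (0.2·0.8500 + 0.15·0.1500) ≈ 0.8831
After 'background': P(ore) = 0.8·0.8831 / (0.8·0.8831 + 0.85·0.1169) ≈ 0.8767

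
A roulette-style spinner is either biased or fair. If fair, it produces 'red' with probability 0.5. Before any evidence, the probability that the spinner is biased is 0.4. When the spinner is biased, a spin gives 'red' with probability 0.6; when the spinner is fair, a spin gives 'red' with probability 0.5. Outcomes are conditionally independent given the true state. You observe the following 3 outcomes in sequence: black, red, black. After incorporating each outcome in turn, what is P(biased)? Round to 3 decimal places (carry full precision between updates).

0.339

After 'black': P(biased) = 0.4·0.4000 / (0.4·0.4000 + 0.5·0.6000) ≈ 0.3478
After 'red': P(biased) = 0.6·0.3478 / (0.6·0.3478 + 0.5·0.6522) ≈ 0.3902
After 'black': P(biased) = 0.4·0.3902 / (0.4·0.3902 + 0.5·0.6098) ≈ 0.3386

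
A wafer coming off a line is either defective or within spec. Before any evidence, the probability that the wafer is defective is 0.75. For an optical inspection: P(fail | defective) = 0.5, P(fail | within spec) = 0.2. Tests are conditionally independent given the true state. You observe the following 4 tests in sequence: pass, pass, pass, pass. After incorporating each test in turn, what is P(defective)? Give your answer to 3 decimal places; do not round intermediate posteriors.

0.314

Apply Bayes' rule sequentially, carrying P(defective) forward.
After 'pass': P(defective) = 0.5·0.7500 / (0.5·0.7500 + 0.8·0.2500) ≈ 0.6522
After 'pass': P(defective) = 0.5·0.6522 / (0.5·0.6522 + 0.8·0.3478) ≈ 0.5396
After 'pass': P(defective) = 0.5·0.5396 / (0.5·0.5396 + 0.8·0.4604) ≈ 0.4228
After 'pass': P(defective) = 0.5·0.4228 / (0.5·0.4228 + 0.8·0.5772) ≈ 0.3140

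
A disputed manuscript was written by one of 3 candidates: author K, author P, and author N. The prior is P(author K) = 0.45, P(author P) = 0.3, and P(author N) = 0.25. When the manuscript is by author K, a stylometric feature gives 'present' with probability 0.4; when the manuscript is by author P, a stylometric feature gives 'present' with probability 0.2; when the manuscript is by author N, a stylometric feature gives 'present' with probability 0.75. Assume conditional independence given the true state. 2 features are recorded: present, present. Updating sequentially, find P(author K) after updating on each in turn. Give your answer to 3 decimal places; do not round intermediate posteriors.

0.321

After 'present': normaliser = 0.4·0.4500 + 0.2·0.3000 + 0.75·0.2500; P(author K) ≈ 0.4211, P(author P) ≈ 0.1404, P(author N) ≈ 0.4386
After 'present': normaliser = 0.4·0.4211 + 0.2·0.1404 + 0.75·0.4386; P(author K) ≈ 0.3205, P(author P) ≈ 0.0534, P(author N) ≈ 0.6260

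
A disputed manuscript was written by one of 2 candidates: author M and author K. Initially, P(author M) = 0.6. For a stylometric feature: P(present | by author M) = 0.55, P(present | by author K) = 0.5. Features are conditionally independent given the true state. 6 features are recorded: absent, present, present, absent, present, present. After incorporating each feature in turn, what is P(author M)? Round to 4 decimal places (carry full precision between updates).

After 'absent': P(author M) = 0.45·0.6000 / (0.45·0.6000 + 0.5·0.4000) ≈ 0.5745
After 'present': P(author M) = 0.55·0.5745 / (0.55·0.5745 + 0.5·0.4255) ≈ 0.5976
After 'present': P(author M) = 0.55·0.5976 / (0.55·0.5976 + 0.5·0.4024) ≈ 0.6203
After 'absent': P(author M) = 0.45·0.6203 / (0.45·0.6203 + 0.5·0.3797) ≈ 0.5952
After 'present': P(author M) = 0.55·0.5952 / (0.55·0.5952 + 0.5·0.4048) ≈ 0.6179
After 'present': P(author M) = 0.55·0.6179 / (0.55·0.6179 + 0.5·0.3821) ≈ 0.6401

0.6401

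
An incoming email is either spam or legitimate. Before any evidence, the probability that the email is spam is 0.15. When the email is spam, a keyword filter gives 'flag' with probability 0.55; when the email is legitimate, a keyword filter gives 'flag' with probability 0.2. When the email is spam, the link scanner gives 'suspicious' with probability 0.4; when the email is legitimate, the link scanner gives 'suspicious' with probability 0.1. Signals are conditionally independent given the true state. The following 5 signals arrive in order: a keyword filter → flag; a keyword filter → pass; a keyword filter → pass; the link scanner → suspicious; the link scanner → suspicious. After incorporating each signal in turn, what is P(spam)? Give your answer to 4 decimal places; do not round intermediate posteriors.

Apply Bayes' rule sequentially, carrying P(spam) forward.
After a keyword filter='flag': P(spam) = 0.55·0.1500 / (0.55·0.1500 + 0.2·0.8500) ≈ 0.3267
After a keyword filter='pass': P(spam) = 0.45·0.3267 / (0.45·0.3267 + 0.8·0.6733) ≈ 0.2144
After a keyword filter='pass': P(spam) = 0.45·0.2144 / (0.45·0.2144 + 0.8·0.7856) ≈ 0.1331
After the link scanner='suspicious': P(spam) = 0.4·0.1331 / (0.4·0.1331 + 0.1·0.8669) ≈ 0.3805
After the link scanner='suspicious': P(spam) = 0.4·0.3805 / (0.4·0.3805 + 0.1·0.6195) ≈ 0.7107

0.7107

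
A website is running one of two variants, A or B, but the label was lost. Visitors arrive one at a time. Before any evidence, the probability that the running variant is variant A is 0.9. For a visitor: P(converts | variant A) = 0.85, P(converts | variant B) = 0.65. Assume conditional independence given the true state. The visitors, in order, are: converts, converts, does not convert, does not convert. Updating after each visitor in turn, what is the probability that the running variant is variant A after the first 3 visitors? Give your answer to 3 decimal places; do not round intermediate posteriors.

0.868

After 'converts': P(A) = 0.85·0.9000 / (0.85·0.9000 + 0.65·0.1000) ≈ 0.9217
After 'converts': P(A) = 0.85·0.9217 / (0.85·0.9217 + 0.65·0.0783) ≈ 0.9390
After 'does not convert': P(A) = 0.15·0.9390 / (0.15·0.9390 + 0.35·0.0610) ≈ 0.8684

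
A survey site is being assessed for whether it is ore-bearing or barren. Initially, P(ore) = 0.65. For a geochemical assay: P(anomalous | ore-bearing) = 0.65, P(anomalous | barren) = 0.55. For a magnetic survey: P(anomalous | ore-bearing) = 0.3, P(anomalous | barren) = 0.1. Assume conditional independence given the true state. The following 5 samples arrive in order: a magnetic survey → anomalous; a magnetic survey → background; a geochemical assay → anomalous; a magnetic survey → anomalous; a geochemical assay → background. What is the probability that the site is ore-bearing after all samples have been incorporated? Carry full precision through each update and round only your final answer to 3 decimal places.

Each posterior becomes the prior for the next update.
After a magnetic survey='anomalous': P(ore) = 0.3·0.6500 / (0.3·0.6500 + 0.1·0.3500) ≈ 0.8478
After a magnetic survey='background': P(ore) = 0.7·0.8478 / (0.7·0.8478 + 0.9·0.1522) ≈ 0.8125
After a geochemical assay='anomalous': P(ore) = 0.65·0.8125 / (0.65·0.8125 + 0.55·0.1875) ≈ 0.8366
After a magnetic survey='anomalous': P(ore) = 0.3·0.8366 / (0.3·0.8366 + 0.1·0.1634) ≈ 0.9389
After a geochemical assay='background': P(ore) = 0.35·0.9389 / (0.35·0.9389 + 0.45·0.0611) ≈ 0.9228

0.923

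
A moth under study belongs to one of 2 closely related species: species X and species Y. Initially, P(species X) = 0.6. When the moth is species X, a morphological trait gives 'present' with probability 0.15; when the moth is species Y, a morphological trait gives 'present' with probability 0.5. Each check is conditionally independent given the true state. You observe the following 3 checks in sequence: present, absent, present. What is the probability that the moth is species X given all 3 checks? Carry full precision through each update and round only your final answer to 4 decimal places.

0.1867

After 'present': P(species X) = 0.15·0.6000 / (0.15·0.6000 + 0.5·0.4000) ≈ 0.3103
After 'absent': P(species X) = 0.85·0.3103 / (0.85·0.3103 + 0.5·0.6897) ≈ 0.4334
After 'present': P(species X) = 0.15·0.4334 / (0.15·0.4334 + 0.5·0.5666) ≈ 0.1867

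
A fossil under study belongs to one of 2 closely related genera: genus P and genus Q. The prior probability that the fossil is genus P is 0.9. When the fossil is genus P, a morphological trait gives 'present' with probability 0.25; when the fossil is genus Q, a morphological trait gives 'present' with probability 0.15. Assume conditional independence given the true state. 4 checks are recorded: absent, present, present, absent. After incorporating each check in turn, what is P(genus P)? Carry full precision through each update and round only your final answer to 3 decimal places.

0.951

After 'absent': P(genus P) = 0.75·0.9000 / (0.75·0.9000 + 0.85·0.1000) ≈ 0.8882
After 'present': P(genus P) = 0.25·0.8882 / (0.25·0.8882 + 0.15·0.1118) ≈ 0.9298
After 'present': P(genus P) = 0.25·0.9298 / (0.25·0.9298 + 0.15·0.0702) ≈ 0.9566
After 'absent': P(genus P) = 0.75·0.9566 / (0.75·0.9566 + 0.85·0.0434) ≈ 0.9511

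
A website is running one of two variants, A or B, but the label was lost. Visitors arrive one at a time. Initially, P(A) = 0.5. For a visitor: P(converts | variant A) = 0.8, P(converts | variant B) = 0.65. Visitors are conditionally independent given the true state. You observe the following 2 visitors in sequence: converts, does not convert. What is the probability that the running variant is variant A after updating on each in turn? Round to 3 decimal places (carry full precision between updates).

After 'converts': P(A) = 0.8·0.5000 / (0.8·0.5000 + 0.65·0.5000) ≈ 0.5517
After 'does not convert': P(A) = 0.2·0.5517 / (0.2·0.5517 + 0.35·0.4483) ≈ 0.4129

0.413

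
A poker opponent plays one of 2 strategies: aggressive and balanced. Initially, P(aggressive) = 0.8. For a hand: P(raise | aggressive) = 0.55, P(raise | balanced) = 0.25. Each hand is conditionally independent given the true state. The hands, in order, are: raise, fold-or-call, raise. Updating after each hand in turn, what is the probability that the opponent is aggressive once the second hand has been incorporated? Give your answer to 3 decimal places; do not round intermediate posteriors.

0.841

After 'raise': P(aggressive) = 0.55·0.8000 / (0.55·0.8000 + 0.25·0.2000) ≈ 0.8980
After 'fold-or-call': P(aggressive) = 0.45·0.8980 / (0.45·0.8980 + 0.75·0.1020) ≈ 0.8408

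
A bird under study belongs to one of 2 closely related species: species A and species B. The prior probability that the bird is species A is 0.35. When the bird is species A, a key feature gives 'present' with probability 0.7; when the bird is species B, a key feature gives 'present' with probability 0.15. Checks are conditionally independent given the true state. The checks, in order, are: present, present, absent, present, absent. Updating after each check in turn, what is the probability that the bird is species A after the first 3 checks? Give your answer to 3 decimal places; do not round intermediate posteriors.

0.805

Each posterior becomes the prior for the next update.
After 'present': P(species A) = 0.7·0.3500 / (0.7·0.3500 + 0.15·0.6500) ≈ 0.7153
After 'present': P(species A) = 0.7·0.7153 / (0.7·0.7153 + 0.15·0.2847) ≈ 0.9214
After 'absent': P(species A) = 0.3·0.9214 / (0.3·0.9214 + 0.85·0.0786) ≈ 0.8054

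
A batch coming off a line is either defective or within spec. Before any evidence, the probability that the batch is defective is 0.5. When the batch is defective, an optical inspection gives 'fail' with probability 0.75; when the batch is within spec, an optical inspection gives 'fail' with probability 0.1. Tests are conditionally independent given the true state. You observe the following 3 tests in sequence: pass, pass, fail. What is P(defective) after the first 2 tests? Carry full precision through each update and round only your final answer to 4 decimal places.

After 'pass': P(defective) = 0.25·0.5000 / (0.25·0.5000 + 0.9·0.5000) ≈ 0.2174
After 'pass': P(defective) = 0.25·0.2174 / (0.25·0.2174 + 0.9·0.7826) ≈ 0.0716

0.0716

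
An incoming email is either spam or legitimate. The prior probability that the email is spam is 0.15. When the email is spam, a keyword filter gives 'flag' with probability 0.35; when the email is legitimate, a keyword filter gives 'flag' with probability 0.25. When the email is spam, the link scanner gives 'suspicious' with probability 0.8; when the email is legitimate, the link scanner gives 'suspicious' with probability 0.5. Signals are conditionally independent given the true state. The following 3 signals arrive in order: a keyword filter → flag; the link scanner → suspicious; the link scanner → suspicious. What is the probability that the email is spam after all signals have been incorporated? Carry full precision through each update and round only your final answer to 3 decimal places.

After a keyword filter='flag': P(spam) = 0.35·0.1500 / (0.35·0.1500 + 0.25·0.8500) ≈ 0.1981
After the link scanner='suspicious': P(spam) = 0.8·0.1981 / (0.8·0.1981 + 0.5·0.8019) ≈ 0.2833
After the link scanner='suspicious': P(spam) = 0.8·0.2833 / (0.8·0.2833 + 0.5·0.7167) ≈ 0.3874

0.387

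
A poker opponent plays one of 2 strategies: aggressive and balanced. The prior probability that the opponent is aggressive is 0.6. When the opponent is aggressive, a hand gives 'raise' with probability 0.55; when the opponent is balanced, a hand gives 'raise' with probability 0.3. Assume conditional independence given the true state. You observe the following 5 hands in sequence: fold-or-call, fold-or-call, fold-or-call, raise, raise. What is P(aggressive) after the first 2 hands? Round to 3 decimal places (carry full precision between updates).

Apply Bayes' rule sequentially, carrying P(aggressive) forward.
After 'fold-or-call': P(aggressive) = 0.45·0.6000 / (0.45·0.6000 + 0.7·0.4000) ≈ 0.4909
After 'fold-or-call': P(aggressive) = 0.45·0.4909 / (0.45·0.4909 + 0.7·0.5091) ≈ 0.3827

0.383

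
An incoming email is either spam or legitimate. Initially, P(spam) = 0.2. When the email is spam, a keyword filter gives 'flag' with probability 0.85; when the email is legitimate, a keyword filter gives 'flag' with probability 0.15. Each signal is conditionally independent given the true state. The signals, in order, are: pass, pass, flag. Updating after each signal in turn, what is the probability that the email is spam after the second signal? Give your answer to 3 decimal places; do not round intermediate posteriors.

After 'pass': P(spam) = 0.15·0.2000 / (0.15·0.2000 + 0.85·0.8000) ≈ 0.0423
After 'pass': P(spam) = 0.15·0.0423 / (0.15·0.0423 + 0.85·0.9577) ≈ 0.0077

0.008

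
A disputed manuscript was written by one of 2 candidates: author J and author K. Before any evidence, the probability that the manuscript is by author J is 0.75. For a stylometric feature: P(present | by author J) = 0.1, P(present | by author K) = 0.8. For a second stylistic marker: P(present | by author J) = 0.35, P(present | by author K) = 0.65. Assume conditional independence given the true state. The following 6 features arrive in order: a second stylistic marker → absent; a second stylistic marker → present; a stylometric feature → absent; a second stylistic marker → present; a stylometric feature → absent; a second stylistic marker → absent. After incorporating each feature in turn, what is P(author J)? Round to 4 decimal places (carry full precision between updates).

0.9838

Each posterior becomes the prior for the next update.
After a second stylistic marker='absent': P(author J) = 0.65·0.7500 / (0.65·0.7500 + 0.35·0.2500) ≈ 0.8478
After a second stylistic marker='present': P(author J) = 0.35·0.8478 / (0.35·0.8478 + 0.65·0.1522) ≈ 0.7500
After a stylometric feature='absent': P(author J) = 0.9·0.7500 / (0.9·0.7500 + 0.2·0.2500) ≈ 0.9310
After a second stylistic marker='present': P(author J) = 0.35·0.9310 / (0.35·0.9310 + 0.65·0.0690) ≈ 0.8791
After a stylometric feature='absent': P(author J) = 0.9·0.8791 / (0.9·0.8791 + 0.2·0.1209) ≈ 0.9703
After a second stylistic marker='absent': P(author J) = 0.65·0.9703 / (0.65·0.9703 + 0.35·0.0297) ≈ 0.9838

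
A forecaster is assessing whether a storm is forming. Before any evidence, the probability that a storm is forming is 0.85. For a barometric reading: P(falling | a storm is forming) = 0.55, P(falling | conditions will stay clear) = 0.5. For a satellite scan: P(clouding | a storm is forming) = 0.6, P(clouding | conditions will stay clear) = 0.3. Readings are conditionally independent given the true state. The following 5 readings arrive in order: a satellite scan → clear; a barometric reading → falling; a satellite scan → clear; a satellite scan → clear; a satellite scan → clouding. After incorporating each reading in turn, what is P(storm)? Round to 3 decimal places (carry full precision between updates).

Each posterior becomes the prior for the next update.
After a satellite scan='clear': P(storm) = 0.4·0.8500 / (0.4·0.8500 + 0.7·0.1500) ≈ 0.7640
After a barometric reading='falling': P(storm) = 0.55·0.7640 / (0.55·0.7640 + 0.5·0.2360) ≈ 0.7808
After a satellite scan='clear': P(storm) = 0.4·0.7808 / (0.4·0.7808 + 0.7·0.2192) ≈ 0.6706
After a satellite scan='clear': P(storm) = 0.4·0.6706 / (0.4·0.6706 + 0.7·0.3294) ≈ 0.5377
After a satellite scan='clouding': P(storm) = 0.6·0.5377 / (0.6·0.5377 + 0.3·0.4623) ≈ 0.6994

0.699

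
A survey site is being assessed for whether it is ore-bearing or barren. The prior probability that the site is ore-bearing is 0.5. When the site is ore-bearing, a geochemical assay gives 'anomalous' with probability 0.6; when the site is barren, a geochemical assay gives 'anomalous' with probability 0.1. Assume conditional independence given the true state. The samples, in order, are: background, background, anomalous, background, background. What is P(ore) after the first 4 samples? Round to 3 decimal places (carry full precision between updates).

After 'background': P(ore) = 0.4·0.5000 / (0.4·0.5000 + 0.9·0.5000) ≈ 0.3077
After 'background': P(ore) = 0.4·0.3077 / (0.4·0.3077 + 0.9·0.6923) ≈ 0.1649
After 'anomalous': P(ore) = 0.6·0.1649 / (0.6·0.1649 + 0.1·0.8351) ≈ 0.5424
After 'background': P(ore) = 0.4·0.5424 / (0.4·0.5424 + 0.9·0.4576) ≈ 0.3450

0.345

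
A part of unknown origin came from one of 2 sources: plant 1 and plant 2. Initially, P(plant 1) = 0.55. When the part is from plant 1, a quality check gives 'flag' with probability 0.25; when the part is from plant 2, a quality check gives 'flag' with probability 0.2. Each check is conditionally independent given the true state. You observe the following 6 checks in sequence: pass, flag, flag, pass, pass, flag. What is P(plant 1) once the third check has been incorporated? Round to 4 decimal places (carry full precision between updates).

0.6416

After 'pass': P(plant 1) = 0.75·0.5500 / (0.75·0.5500 + 0.8·0.4500) ≈ 0.5340
After 'flag': P(plant 1) = 0.25·0.5340 / (0.25·0.5340 + 0.2·0.4660) ≈ 0.5889
After 'flag': P(plant 1) = 0.25·0.5889 / (0.25·0.5889 + 0.2·0.4111) ≈ 0.6416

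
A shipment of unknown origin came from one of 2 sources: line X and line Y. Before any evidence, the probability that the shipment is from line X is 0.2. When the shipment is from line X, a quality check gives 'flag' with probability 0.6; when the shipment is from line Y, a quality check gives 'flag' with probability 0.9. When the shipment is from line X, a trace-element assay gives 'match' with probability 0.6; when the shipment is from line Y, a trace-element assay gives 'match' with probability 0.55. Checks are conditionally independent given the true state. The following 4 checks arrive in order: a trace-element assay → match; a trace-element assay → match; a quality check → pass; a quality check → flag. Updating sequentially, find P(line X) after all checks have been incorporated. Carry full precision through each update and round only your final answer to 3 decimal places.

0.442

After a trace-element assay='match': P(line X) = 0.6·0.2000 / (0.6·0.2000 + 0.55·0.8000) ≈ 0.2143
After a trace-element assay='match': P(line X) = 0.6·0.2143 / (0.6·0.2143 + 0.55·0.7857) ≈ 0.2293
After a quality check='pass': P(line X) = 0.4·0.2293 / (0.4·0.2293 + 0.1·0.7707) ≈ 0.5434
After a quality check='flag': P(line X) = 0.6·0.5434 / (0.6·0.5434 + 0.9·0.4566) ≈ 0.4424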